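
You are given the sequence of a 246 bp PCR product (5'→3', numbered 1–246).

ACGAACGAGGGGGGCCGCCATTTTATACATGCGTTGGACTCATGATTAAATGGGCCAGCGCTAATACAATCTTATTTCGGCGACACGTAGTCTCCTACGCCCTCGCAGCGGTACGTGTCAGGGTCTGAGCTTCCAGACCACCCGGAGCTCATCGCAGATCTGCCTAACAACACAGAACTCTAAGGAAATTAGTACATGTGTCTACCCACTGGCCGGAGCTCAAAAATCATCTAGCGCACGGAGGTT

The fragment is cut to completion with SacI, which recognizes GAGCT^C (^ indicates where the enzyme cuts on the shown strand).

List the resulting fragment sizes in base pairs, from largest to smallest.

149, 71, 26 bp

SacI sites (GAGCTC) start at positions 145, 216.
SacI cuts after base 5 of each site (before the last base), so after positions 149, 220.
Linear molecule, 2 cuts → 3 fragments:
  1–149 → 149 bp
  150–220 → 71 bp
  221–246 → 26 bp
Sorted largest to smallest: 149, 71, 26 bp.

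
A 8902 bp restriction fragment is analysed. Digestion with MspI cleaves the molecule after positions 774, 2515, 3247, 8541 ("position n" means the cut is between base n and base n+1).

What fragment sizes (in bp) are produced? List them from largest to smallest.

5294, 1741, 774, 732, 361 bp

Linear molecule, 4 cuts → 5 fragments:
  774 − 0 = 774 bp
  2515 − 774 = 1741 bp
  3247 − 2515 = 732 bp
  8541 − 3247 = 5294 bp
  8902 − 8541 = 361 bp
Sorted largest to smallest: 5294, 1741, 774, 732, 361 bp.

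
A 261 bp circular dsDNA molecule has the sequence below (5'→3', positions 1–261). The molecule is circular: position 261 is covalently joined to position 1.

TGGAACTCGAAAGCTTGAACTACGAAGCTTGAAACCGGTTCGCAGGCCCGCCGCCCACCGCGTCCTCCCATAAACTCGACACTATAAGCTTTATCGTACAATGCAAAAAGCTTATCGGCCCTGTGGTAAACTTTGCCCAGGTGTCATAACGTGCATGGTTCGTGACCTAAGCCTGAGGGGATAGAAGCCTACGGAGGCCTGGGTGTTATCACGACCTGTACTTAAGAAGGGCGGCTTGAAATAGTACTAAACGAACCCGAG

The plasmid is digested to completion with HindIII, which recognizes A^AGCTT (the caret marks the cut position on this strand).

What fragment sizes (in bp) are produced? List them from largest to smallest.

HindIII sites (AAGCTT) start at positions 11, 25, 86, 108.
HindIII cuts after the first base of each site, so after positions 11, 25, 86, 108.
Circular molecule, 4 cuts → 4 fragments:
  12–25 → 14 bp
  26–86 → 61 bp
  87–108 → 22 bp
  109–261 then 1–11 → 153 + 11 = 164 bp
Sorted largest to smallest: 164, 61, 22, 14 bp.

164, 61, 22, 14 bp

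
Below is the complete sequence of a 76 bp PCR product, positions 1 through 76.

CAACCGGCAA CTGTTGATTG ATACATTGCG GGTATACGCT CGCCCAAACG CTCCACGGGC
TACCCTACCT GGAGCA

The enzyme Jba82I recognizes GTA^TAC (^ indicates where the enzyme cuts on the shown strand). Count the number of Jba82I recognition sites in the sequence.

1

GTATAC occurs starting at position 32.
Jba82I cuts at 1 site.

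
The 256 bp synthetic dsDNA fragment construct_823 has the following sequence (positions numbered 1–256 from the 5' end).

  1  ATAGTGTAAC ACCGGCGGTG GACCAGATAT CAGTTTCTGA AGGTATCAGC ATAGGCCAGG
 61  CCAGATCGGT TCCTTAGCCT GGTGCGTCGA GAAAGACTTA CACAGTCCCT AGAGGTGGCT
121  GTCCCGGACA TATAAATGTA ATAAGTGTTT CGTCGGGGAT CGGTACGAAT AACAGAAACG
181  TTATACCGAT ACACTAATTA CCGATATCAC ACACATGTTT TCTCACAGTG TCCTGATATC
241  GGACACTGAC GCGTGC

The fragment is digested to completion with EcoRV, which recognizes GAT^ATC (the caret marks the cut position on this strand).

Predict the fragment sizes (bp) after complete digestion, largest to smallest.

177, 32, 28, 19 bp

EcoRV sites (GATATC) start at positions 26, 203, 235.
EcoRV cuts after base 3 of each site, so after positions 28, 205, 237.
Linear molecule, 3 cuts → 4 fragments:
  1–28 → 28 bp
  29–205 → 177 bp
  206–237 → 32 bp
  238–256 → 19 bp
Sorted largest to smallest: 177, 32, 28, 19 bp.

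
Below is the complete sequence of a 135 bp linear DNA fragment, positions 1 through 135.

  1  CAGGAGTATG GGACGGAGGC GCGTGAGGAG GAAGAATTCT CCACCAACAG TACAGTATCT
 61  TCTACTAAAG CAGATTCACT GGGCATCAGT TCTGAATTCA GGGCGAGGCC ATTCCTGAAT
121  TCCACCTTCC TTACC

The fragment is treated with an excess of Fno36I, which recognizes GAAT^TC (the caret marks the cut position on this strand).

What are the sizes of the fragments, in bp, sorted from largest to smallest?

60, 37, 23, 15 bp

Fno36I sites (GAATTC) start at positions 34, 94, 117.
Fno36I cuts after base 4 of each site, so after positions 37, 97, 120.
Linear molecule, 3 cuts → 4 fragments:
  1–37 → 37 bp
  38–97 → 60 bp
  98–120 → 23 bp
  121–135 → 15 bp
Sorted largest to smallest: 60, 37, 23, 15 bp.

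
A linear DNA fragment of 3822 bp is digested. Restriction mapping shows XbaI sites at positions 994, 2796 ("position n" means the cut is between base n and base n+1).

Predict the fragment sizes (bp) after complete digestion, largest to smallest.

Linear molecule, 2 cuts → 3 fragments:
  994 − 0 = 994 bp
  2796 − 994 = 1802 bp
  3822 − 2796 = 1026 bp
Sorted largest to smallest: 1802, 1026, 994 bp.

1802, 1026, 994 bp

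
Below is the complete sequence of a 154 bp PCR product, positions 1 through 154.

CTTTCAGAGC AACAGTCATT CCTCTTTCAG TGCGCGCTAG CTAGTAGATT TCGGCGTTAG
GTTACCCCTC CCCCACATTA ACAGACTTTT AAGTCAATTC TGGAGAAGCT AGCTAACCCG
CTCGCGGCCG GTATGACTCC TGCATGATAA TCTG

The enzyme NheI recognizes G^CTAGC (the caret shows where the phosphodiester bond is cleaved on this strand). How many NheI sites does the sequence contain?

2

GCTAGC occurs starting at positions 36, 108.
NheI cuts at 2 sites.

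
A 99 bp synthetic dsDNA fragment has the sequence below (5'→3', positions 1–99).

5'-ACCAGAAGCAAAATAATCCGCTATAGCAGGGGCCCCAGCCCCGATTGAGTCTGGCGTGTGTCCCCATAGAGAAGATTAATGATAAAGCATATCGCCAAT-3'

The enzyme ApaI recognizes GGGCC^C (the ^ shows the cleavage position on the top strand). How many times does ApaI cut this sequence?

1

GGGCCC occurs starting at position 30.
ApaI cuts at 1 site.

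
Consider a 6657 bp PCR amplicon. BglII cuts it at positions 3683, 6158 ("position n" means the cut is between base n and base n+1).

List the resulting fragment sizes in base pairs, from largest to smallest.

3683, 2475, 499 bp

Linear molecule, 2 cuts → 3 fragments:
  3683 − 0 = 3683 bp
  6158 − 3683 = 2475 bp
  6657 − 6158 = 499 bp
Sorted largest to smallest: 3683, 2475, 499 bp.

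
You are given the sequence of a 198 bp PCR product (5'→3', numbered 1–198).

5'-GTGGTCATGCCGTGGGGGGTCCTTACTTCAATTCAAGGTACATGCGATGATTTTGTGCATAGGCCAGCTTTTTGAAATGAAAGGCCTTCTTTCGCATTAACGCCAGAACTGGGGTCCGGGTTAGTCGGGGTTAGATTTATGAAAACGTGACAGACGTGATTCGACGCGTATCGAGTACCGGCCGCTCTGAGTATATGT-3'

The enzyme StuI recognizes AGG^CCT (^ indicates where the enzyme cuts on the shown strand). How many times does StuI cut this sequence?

1

AGGCCT occurs starting at position 82.
StuI cuts at 1 site.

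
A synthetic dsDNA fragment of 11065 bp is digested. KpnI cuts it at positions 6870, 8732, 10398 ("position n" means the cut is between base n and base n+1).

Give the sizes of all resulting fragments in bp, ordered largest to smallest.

6870, 1862, 1666, 667 bp

Linear molecule, 3 cuts → 4 fragments:
  6870 − 0 = 6870 bp
  8732 − 6870 = 1862 bp
  10398 − 8732 = 1666 bp
  11065 − 10398 = 667 bp
Sorted largest to smallest: 6870, 1862, 1666, 667 bp.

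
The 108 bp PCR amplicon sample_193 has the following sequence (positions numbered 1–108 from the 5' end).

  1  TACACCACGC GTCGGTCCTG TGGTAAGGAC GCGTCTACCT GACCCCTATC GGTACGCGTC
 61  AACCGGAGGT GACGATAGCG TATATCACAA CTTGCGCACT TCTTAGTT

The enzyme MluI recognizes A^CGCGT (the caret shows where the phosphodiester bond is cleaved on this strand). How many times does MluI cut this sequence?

3

ACGCGT occurs starting at positions 7, 29, 54.
MluI cuts at 3 sites.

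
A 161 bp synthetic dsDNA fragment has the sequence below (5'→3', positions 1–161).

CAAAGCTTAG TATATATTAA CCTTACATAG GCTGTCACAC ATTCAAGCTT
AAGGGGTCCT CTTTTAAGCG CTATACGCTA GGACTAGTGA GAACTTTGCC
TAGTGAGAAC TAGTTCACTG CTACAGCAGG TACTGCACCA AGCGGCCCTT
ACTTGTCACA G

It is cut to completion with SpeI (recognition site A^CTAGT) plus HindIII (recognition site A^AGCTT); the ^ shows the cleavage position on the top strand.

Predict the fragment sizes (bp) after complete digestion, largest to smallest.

SpeI sites (ACTAGT) start at positions 83, 109.
SpeI cuts after the first base of each site, so after positions 83, 109.
HindIII sites (AAGCTT) start at positions 3, 45.
HindIII cuts after the first base of each site, so after positions 3, 45.
Combined cut positions: 3, 45, 83, 109.
Linear molecule, 4 cuts → 5 fragments:
  1–3 → 3 bp
  4–45 → 42 bp
  46–83 → 38 bp
  84–109 → 26 bp
  110–161 → 52 bp
Sorted largest to smallest: 52, 42, 38, 26, 3 bp.

52, 42, 38, 26, 3 bp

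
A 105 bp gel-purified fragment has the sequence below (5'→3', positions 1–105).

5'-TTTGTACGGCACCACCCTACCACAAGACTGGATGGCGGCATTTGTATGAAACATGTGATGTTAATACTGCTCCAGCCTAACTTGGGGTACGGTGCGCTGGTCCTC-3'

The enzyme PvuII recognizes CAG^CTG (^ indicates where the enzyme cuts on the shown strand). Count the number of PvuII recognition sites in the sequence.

0

No occurrence of CAGCTG is present in the sequence.
PvuII does not cut: 0 sites.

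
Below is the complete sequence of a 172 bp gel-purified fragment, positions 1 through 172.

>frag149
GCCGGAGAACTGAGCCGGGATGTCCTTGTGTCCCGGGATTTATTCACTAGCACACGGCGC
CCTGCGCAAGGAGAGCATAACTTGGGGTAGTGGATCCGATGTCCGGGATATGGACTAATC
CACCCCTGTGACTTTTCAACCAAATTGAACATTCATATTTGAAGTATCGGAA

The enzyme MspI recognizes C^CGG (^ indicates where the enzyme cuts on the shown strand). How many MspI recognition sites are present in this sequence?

CCGG occurs starting at positions 2, 15, 33, 103.
MspI cuts at 4 sites.

4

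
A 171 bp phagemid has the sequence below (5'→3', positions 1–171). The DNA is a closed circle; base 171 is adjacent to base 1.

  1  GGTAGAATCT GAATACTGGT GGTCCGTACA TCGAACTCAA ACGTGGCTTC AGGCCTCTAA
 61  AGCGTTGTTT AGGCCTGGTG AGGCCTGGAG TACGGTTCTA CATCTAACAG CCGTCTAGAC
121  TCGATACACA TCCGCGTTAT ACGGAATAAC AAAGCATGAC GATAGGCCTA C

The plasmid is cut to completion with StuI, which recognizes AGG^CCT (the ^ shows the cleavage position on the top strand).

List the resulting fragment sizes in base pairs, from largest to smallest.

StuI sites (AGGCCT) start at positions 51, 71, 81, 164.
StuI cuts after base 3 of each site, so after positions 53, 73, 83, 166.
Circular molecule, 4 cuts → 4 fragments:
  54–73 → 20 bp
  74–83 → 10 bp
  84–166 → 83 bp
  167–171 then 1–53 → 5 + 53 = 58 bp
Sorted largest to smallest: 83, 58, 20, 10 bp.

83, 58, 20, 10 bp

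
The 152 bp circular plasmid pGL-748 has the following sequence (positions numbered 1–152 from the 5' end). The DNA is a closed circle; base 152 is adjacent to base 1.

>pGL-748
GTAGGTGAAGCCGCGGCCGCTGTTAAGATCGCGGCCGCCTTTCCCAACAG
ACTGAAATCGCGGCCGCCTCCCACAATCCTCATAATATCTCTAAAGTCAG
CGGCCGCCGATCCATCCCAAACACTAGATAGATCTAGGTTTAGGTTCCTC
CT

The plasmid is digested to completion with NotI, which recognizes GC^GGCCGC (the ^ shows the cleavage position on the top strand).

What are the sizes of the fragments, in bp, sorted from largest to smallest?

65, 40, 29, 18 bp

NotI sites (GCGGCCGC) start at positions 13, 31, 60, 100.
NotI cuts after base 2 of each site, so after positions 14, 32, 61, 101.
Circular molecule, 4 cuts → 4 fragments:
  15–32 → 18 bp
  33–61 → 29 bp
  62–101 → 40 bp
  102–152 then 1–14 → 51 + 14 = 65 bp
Sorted largest to smallest: 65, 40, 29, 18 bp.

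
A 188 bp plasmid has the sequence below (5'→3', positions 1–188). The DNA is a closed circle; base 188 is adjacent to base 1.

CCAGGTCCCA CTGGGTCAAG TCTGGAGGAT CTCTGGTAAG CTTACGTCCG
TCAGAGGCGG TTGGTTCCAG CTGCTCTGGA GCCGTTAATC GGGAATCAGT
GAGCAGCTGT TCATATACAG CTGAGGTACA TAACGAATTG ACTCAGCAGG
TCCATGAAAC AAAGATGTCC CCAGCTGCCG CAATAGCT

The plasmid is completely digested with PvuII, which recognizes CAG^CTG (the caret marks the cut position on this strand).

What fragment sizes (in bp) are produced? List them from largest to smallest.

84, 54, 36, 14 bp

PvuII sites (CAGCTG) start at positions 68, 104, 118, 172.
PvuII cuts after base 3 of each site, so after positions 70, 106, 120, 174.
Circular molecule, 4 cuts → 4 fragments:
  71–106 → 36 bp
  107–120 → 14 bp
  121–174 → 54 bp
  175–188 then 1–70 → 14 + 70 = 84 bp
Sorted largest to smallest: 84, 54, 36, 14 bp.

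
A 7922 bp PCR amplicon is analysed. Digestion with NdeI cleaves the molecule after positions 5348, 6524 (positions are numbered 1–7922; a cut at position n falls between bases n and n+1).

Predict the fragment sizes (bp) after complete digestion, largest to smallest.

5348, 1398, 1176 bp

Linear molecule, 2 cuts → 3 fragments:
  5348 − 0 = 5348 bp
  6524 − 5348 = 1176 bp
  7922 − 6524 = 1398 bp
Sorted largest to smallest: 5348, 1398, 1176 bp.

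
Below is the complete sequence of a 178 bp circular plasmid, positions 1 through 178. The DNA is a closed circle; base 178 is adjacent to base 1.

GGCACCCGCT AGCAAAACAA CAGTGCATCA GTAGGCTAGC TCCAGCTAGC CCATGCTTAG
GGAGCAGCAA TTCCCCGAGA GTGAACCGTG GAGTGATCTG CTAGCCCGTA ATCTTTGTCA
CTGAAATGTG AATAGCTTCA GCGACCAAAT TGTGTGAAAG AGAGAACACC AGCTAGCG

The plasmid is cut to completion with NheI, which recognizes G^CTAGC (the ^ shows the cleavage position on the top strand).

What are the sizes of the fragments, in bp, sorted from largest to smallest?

72, 55, 27, 14, 10 bp

NheI sites (GCTAGC) start at positions 8, 35, 45, 100, 172.
NheI cuts after the first base of each site, so after positions 8, 35, 45, 100, 172.
Circular molecule, 5 cuts → 5 fragments:
  9–35 → 27 bp
  36–45 → 10 bp
  46–100 → 55 bp
  101–172 → 72 bp
  173–178 then 1–8 → 6 + 8 = 14 bp
Sorted largest to smallest: 72, 55, 27, 14, 10 bp.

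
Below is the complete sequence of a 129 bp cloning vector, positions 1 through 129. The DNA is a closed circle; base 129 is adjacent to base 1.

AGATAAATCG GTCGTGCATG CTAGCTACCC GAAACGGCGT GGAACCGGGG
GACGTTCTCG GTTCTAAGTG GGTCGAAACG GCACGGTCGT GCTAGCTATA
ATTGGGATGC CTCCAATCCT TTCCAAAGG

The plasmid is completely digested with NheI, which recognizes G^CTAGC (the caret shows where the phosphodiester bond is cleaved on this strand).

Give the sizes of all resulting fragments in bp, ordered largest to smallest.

NheI sites (GCTAGC) start at positions 20, 91.
NheI cuts after the first base of each site, so after positions 20, 91.
Circular molecule, 2 cuts → 2 fragments:
  21–91 → 71 bp
  92–129 then 1–20 → 38 + 20 = 58 bp
Sorted largest to smallest: 71, 58 bp.

71, 58 bp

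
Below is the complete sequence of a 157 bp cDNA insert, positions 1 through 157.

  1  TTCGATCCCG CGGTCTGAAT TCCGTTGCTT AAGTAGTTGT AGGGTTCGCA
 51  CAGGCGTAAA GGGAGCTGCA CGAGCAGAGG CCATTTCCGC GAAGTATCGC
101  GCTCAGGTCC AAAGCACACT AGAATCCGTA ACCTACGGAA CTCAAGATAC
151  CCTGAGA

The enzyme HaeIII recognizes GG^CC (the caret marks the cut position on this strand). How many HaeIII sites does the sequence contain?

1

GGCC occurs starting at position 79.
HaeIII cuts at 1 site.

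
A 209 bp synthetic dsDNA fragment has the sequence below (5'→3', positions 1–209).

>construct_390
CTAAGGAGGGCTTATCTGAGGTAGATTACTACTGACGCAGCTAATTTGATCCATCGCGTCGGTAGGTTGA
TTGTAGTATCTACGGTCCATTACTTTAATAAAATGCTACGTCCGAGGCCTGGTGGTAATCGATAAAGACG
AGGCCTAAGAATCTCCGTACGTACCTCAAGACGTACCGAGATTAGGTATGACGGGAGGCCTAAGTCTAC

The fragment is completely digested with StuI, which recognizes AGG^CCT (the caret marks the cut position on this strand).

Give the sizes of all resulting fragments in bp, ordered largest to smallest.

StuI sites (AGGCCT) start at positions 115, 141, 196.
StuI cuts after base 3 of each site, so after positions 117, 143, 198.
Linear molecule, 3 cuts → 4 fragments:
  1–117 → 117 bp
  118–143 → 26 bp
  144–198 → 55 bp
  199–209 → 11 bp
Sorted largest to smallest: 117, 55, 26, 11 bp.

117, 55, 26, 11 bp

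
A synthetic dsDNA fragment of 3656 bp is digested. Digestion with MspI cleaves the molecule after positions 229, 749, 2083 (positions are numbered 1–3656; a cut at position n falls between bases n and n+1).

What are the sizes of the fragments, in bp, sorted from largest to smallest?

Linear molecule, 3 cuts → 4 fragments:
  229 − 0 = 229 bp
  749 − 229 = 520 bp
  2083 − 749 = 1334 bp
  3656 − 2083 = 1573 bp
Sorted largest to smallest: 1573, 1334, 520, 229 bp.

1573, 1334, 520, 229 bp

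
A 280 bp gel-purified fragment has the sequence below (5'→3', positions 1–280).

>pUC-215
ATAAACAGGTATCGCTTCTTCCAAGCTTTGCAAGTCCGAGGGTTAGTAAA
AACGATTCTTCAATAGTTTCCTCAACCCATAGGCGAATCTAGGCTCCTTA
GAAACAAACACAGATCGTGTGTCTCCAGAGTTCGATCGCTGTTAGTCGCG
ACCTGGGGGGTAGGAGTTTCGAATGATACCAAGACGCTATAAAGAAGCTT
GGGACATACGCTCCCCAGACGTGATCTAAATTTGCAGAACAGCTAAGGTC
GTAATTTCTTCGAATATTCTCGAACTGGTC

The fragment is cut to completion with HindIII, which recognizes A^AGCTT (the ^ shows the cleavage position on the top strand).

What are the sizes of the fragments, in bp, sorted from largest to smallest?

172, 85, 23 bp

HindIII sites (AAGCTT) start at positions 23, 195.
HindIII cuts after the first base of each site, so after positions 23, 195.
Linear molecule, 2 cuts → 3 fragments:
  1–23 → 23 bp
  24–195 → 172 bp
  196–280 → 85 bp
Sorted largest to smallest: 172, 85, 23 bp.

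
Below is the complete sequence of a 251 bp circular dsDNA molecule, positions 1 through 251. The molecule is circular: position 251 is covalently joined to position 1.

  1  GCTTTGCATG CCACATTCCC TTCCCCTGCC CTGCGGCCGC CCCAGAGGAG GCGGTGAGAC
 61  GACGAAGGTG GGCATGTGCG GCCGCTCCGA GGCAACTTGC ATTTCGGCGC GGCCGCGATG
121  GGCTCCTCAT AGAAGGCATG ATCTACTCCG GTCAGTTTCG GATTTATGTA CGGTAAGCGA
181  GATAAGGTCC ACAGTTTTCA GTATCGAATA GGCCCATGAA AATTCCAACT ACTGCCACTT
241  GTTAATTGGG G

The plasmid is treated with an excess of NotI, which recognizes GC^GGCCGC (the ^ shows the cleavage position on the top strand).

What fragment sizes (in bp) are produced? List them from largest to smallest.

NotI sites (GCGGCCGC) start at positions 33, 78, 109.
NotI cuts after base 2 of each site, so after positions 34, 79, 110.
Circular molecule, 3 cuts → 3 fragments:
  35–79 → 45 bp
  80–110 → 31 bp
  111–251 then 1–34 → 141 + 34 = 175 bp
Sorted largest to smallest: 175, 45, 31 bp.

175, 45, 31 bp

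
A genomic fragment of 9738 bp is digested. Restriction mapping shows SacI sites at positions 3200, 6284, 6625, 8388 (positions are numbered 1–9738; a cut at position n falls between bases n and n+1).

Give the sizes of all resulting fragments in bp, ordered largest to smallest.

Linear molecule, 4 cuts → 5 fragments:
  3200 − 0 = 3200 bp
  6284 − 3200 = 3084 bp
  6625 − 6284 = 341 bp
  8388 − 6625 = 1763 bp
  9738 − 8388 = 1350 bp
Sorted largest to smallest: 3200, 3084, 1763, 1350, 341 bp.

3200, 3084, 1763, 1350, 341 bp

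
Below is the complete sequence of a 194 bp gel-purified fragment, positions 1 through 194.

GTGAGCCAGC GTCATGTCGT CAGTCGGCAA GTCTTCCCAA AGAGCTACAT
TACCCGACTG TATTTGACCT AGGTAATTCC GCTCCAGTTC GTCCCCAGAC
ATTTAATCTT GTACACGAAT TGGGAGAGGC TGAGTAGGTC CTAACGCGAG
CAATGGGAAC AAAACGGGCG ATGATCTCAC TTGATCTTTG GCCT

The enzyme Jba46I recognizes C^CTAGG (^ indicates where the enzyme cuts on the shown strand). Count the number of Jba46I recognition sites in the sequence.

1

CCTAGG occurs starting at position 68.
Jba46I cuts at 1 site.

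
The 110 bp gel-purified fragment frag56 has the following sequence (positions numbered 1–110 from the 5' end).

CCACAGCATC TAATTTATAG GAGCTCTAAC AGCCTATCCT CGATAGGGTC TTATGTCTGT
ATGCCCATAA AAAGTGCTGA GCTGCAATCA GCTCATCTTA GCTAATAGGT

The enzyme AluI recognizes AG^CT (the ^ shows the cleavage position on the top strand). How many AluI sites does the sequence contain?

AGCT occurs starting at positions 22, 80, 90, 100.
AluI cuts at 4 sites.

4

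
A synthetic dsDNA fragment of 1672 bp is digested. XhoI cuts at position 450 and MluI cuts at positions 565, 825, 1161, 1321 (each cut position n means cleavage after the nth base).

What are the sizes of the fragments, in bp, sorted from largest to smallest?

Combined cut positions (sorted): 450, 565, 825, 1161, 1321.
Linear molecule, 5 cuts → 6 fragments:
  450 − 0 = 450 bp
  565 − 450 = 115 bp
  825 − 565 = 260 bp
  1161 − 825 = 336 bp
  1321 − 1161 = 160 bp
  1672 − 1321 = 351 bp
Sorted largest to smallest: 450, 351, 336, 260, 160, 115 bp.

450, 351, 336, 260, 160, 115 bp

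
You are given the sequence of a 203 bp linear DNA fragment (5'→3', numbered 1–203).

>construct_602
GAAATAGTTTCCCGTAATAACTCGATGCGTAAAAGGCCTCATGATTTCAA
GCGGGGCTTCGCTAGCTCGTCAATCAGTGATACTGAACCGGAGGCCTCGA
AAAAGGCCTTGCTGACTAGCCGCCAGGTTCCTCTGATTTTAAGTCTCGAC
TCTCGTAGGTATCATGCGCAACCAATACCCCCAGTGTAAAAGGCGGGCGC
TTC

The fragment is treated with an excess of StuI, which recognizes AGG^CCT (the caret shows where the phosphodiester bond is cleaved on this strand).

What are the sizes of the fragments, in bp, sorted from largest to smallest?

97, 58, 36, 12 bp

StuI sites (AGGCCT) start at positions 34, 92, 104.
StuI cuts after base 3 of each site, so after positions 36, 94, 106.
Linear molecule, 3 cuts → 4 fragments:
  1–36 → 36 bp
  37–94 → 58 bp
  95–106 → 12 bp
  107–203 → 97 bp
Sorted largest to smallest: 97, 58, 36, 12 bp.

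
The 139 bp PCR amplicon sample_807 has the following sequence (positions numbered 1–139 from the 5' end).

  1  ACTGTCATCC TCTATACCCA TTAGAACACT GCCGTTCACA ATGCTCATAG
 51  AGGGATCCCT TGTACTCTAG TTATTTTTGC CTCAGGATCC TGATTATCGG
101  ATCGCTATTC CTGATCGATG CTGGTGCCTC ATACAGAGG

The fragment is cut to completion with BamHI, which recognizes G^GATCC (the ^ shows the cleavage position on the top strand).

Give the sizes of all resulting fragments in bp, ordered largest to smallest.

54, 53, 32 bp

BamHI sites (GGATCC) start at positions 53, 85.
BamHI cuts after the first base of each site, so after positions 53, 85.
Linear molecule, 2 cuts → 3 fragments:
  1–53 → 53 bp
  54–85 → 32 bp
  86–139 → 54 bp
Sorted largest to smallest: 54, 53, 32 bp.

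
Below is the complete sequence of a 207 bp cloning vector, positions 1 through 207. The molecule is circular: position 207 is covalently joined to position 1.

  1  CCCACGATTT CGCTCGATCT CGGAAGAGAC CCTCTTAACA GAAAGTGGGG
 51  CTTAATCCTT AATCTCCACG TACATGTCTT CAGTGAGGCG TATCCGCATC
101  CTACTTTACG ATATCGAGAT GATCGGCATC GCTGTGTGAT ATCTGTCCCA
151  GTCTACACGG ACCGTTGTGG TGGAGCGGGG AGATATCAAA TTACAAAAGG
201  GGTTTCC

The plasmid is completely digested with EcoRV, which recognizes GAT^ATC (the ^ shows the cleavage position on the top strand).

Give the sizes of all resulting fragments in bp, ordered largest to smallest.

135, 44, 28 bp

EcoRV sites (GATATC) start at positions 110, 138, 182.
EcoRV cuts after base 3 of each site, so after positions 112, 140, 184.
Circular molecule, 3 cuts → 3 fragments:
  113–140 → 28 bp
  141–184 → 44 bp
  185–207 then 1–112 → 23 + 112 = 135 bp
Sorted largest to smallest: 135, 44, 28 bp.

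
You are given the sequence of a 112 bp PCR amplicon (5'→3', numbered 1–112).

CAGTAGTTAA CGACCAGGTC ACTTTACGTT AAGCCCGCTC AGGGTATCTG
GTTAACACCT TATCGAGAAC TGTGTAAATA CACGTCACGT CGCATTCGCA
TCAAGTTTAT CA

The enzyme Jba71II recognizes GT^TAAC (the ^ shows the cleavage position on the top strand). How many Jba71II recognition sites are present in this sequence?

GTTAAC occurs starting at positions 6, 51.
Jba71II cuts at 2 sites.

2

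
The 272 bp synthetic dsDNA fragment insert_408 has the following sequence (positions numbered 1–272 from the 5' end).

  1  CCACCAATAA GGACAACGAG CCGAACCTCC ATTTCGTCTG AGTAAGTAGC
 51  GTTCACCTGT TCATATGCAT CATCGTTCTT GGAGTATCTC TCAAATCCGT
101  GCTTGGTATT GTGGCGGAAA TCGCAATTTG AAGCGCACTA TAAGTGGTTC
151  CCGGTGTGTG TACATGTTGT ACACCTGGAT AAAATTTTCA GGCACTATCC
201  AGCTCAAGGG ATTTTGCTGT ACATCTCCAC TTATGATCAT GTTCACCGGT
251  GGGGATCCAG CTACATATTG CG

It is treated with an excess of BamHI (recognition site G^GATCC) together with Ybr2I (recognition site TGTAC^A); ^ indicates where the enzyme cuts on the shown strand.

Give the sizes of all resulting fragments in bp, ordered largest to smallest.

The BamHI site (GGATCC) starts at position 253.
BamHI cuts after the first base of each site, so after position 253.
Ybr2I sites (TGTACA) start at positions 159, 168, 218.
Ybr2I cuts after base 5 of each site (before the last base), so after positions 163, 172, 222.
Combined cut positions: 163, 172, 222, 253.
Linear molecule, 4 cuts → 5 fragments:
  1–163 → 163 bp
  164–172 → 9 bp
  173–222 → 50 bp
  223–253 → 31 bp
  254–272 → 19 bp
Sorted largest to smallest: 163, 50, 31, 19, 9 bp.

163, 50, 31, 19, 9 bp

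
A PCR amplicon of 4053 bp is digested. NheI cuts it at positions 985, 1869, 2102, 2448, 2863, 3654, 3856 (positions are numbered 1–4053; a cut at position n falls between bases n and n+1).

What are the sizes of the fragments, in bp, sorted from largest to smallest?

Linear molecule, 7 cuts → 8 fragments:
  985 − 0 = 985 bp
  1869 − 985 = 884 bp
  2102 − 1869 = 233 bp
  2448 − 2102 = 346 bp
  2863 − 2448 = 415 bp
  3654 − 2863 = 791 bp
  3856 − 3654 = 202 bp
  4053 − 3856 = 197 bp
Sorted largest to smallest: 985, 884, 791, 415, 346, 233, 202, 197 bp.

985, 884, 791, 415, 346, 233, 202, 197 bp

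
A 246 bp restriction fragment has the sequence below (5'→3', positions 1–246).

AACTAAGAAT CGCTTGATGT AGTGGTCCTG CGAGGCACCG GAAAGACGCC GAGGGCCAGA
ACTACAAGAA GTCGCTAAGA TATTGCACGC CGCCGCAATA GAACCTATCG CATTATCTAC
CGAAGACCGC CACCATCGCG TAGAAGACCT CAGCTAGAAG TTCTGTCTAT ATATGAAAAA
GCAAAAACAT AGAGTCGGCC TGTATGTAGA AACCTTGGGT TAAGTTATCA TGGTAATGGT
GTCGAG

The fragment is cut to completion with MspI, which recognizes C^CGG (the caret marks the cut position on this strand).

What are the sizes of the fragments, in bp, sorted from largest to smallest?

208, 38 bp

The MspI site (CCGG) starts at position 38.
MspI cuts after the first base of each site, so after position 38.
Linear molecule, 1 cut → 2 fragments:
  1–38 → 38 bp
  39–246 → 208 bp
Sorted largest to smallest: 208, 38 bp.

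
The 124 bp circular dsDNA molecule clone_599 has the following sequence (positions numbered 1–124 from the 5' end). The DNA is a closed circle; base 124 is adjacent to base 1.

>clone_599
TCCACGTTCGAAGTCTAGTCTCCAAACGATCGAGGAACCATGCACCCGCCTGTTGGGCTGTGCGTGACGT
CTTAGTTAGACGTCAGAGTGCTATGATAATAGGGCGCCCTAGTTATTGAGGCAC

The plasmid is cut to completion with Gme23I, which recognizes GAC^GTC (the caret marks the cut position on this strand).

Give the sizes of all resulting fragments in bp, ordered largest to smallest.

Gme23I sites (GACGTC) start at positions 66, 79.
Gme23I cuts after base 3 of each site, so after positions 68, 81.
Circular molecule, 2 cuts → 2 fragments:
  69–81 → 13 bp
  82–124 then 1–68 → 43 + 68 = 111 bp
Sorted largest to smallest: 111, 13 bp.

111, 13 bp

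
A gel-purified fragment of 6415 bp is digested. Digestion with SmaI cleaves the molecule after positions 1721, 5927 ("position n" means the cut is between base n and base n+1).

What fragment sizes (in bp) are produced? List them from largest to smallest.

4206, 1721, 488 bp

Linear molecule, 2 cuts → 3 fragments:
  1721 − 0 = 1721 bp
  5927 − 1721 = 4206 bp
  6415 − 5927 = 488 bp
Sorted largest to smallest: 4206, 1721, 488 bp.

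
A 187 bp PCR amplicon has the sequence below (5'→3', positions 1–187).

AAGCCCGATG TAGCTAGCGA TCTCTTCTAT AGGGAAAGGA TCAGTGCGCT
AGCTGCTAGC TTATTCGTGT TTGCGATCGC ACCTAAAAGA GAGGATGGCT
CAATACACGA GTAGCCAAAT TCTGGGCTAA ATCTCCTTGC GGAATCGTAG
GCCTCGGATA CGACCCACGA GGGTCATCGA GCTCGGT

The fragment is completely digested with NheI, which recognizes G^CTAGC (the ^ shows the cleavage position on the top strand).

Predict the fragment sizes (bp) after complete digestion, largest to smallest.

132, 35, 13, 7 bp

NheI sites (GCTAGC) start at positions 13, 48, 55.
NheI cuts after the first base of each site, so after positions 13, 48, 55.
Linear molecule, 3 cuts → 4 fragments:
  1–13 → 13 bp
  14–48 → 35 bp
  49–55 → 7 bp
  56–187 → 132 bp
Sorted largest to smallest: 132, 35, 13, 7 bp.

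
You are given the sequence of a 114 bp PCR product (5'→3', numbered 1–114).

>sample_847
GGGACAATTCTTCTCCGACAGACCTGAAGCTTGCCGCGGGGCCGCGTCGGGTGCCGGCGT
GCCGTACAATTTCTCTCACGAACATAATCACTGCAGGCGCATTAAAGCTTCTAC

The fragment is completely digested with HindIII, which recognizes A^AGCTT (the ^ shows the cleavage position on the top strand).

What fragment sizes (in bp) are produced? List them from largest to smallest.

HindIII sites (AAGCTT) start at positions 27, 105.
HindIII cuts after the first base of each site, so after positions 27, 105.
Linear molecule, 2 cuts → 3 fragments:
  1–27 → 27 bp
  28–105 → 78 bp
  106–114 → 9 bp
Sorted largest to smallest: 78, 27, 9 bp.

78, 27, 9 bp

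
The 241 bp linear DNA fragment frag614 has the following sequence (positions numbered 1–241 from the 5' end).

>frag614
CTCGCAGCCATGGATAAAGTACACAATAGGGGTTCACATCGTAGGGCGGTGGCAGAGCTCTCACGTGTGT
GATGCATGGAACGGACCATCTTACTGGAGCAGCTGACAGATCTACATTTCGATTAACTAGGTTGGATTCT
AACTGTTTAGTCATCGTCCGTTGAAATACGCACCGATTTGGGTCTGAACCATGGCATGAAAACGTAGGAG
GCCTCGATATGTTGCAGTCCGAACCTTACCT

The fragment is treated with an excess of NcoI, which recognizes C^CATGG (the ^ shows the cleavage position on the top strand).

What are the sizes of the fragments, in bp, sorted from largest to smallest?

181, 52, 8 bp

NcoI sites (CCATGG) start at positions 8, 189.
NcoI cuts after the first base of each site, so after positions 8, 189.
Linear molecule, 2 cuts → 3 fragments:
  1–8 → 8 bp
  9–189 → 181 bp
  190–241 → 52 bp
Sorted largest to smallest: 181, 52, 8 bp.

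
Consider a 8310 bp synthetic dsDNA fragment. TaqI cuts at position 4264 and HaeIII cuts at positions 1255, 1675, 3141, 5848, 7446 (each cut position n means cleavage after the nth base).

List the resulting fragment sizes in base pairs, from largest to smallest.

1598, 1584, 1466, 1255, 1123, 864, 420 bp

Combined cut positions (sorted): 1255, 1675, 3141, 4264, 5848, 7446.
Linear molecule, 6 cuts → 7 fragments:
  1255 − 0 = 1255 bp
  1675 − 1255 = 420 bp
  3141 − 1675 = 1466 bp
  4264 − 3141 = 1123 bp
  5848 − 4264 = 1584 bp
  7446 − 5848 = 1598 bp
  8310 − 7446 = 864 bp
Sorted largest to smallest: 1598, 1584, 1466, 1255, 1123, 864, 420 bp.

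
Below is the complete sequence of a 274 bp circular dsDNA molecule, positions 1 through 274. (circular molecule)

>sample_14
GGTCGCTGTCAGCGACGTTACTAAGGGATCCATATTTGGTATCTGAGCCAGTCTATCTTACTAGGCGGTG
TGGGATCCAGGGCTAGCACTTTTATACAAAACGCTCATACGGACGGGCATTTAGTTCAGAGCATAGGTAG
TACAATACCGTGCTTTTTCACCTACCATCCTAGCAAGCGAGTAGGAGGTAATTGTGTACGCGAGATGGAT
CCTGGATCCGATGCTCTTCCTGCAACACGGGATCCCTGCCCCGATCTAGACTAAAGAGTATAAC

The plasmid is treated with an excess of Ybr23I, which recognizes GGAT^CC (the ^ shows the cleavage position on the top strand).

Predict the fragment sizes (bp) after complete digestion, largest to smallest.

Ybr23I sites (GGATCC) start at positions 26, 73, 207, 214, 240.
Ybr23I cuts after base 4 of each site, so after positions 29, 76, 210, 217, 243.
Circular molecule, 5 cuts → 5 fragments:
  30–76 → 47 bp
  77–210 → 134 bp
  211–217 → 7 bp
  218–243 → 26 bp
  244–274 then 1–29 → 31 + 29 = 60 bp
Sorted largest to smallest: 134, 60, 47, 26, 7 bp.

134, 60, 47, 26, 7 bp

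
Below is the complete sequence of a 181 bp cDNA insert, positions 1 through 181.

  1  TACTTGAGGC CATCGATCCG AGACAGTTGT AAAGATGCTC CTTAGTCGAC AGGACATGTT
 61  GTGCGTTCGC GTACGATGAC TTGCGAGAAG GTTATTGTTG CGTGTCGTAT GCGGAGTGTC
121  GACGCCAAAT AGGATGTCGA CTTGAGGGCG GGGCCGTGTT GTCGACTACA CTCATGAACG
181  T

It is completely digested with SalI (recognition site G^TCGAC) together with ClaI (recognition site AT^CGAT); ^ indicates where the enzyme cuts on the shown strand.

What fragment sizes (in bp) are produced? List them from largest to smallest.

SalI sites (GTCGAC) start at positions 45, 118, 136, 161.
SalI cuts after the first base of each site, so after positions 45, 118, 136, 161.
The ClaI site (ATCGAT) starts at position 12.
ClaI cuts after base 2 of each site, so after position 13.
Combined cut positions: 13, 45, 118, 136, 161.
Linear molecule, 5 cuts → 6 fragments:
  1–13 → 13 bp
  14–45 → 32 bp
  46–118 → 73 bp
  119–136 → 18 bp
  137–161 → 25 bp
  162–181 → 20 bp
Sorted largest to smallest: 73, 32, 25, 20, 18, 13 bp.

73, 32, 25, 20, 18, 13 bp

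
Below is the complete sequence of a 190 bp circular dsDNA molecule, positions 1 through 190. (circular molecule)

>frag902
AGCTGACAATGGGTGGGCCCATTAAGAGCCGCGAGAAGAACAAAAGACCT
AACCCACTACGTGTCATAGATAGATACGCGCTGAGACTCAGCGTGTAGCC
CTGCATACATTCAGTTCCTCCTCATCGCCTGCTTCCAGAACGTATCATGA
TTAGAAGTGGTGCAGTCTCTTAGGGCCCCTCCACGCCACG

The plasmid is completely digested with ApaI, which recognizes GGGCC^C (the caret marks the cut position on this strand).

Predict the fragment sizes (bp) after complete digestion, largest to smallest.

ApaI sites (GGGCCC) start at positions 15, 173.
ApaI cuts after base 5 of each site (before the last base), so after positions 19, 177.
Circular molecule, 2 cuts → 2 fragments:
  20–177 → 158 bp
  178–190 then 1–19 → 13 + 19 = 32 bp
Sorted largest to smallest: 158, 32 bp.

158, 32 bp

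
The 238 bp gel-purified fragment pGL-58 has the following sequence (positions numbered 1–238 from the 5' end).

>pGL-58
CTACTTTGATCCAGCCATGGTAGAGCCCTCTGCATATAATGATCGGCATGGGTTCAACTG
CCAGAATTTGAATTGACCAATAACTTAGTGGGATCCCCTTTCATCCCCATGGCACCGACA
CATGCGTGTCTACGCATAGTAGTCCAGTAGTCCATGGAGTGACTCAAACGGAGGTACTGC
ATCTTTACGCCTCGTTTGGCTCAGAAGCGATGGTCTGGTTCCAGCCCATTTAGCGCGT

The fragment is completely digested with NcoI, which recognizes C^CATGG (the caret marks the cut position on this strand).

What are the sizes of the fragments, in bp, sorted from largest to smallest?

92, 86, 45, 15 bp

NcoI sites (CCATGG) start at positions 15, 107, 152.
NcoI cuts after the first base of each site, so after positions 15, 107, 152.
Linear molecule, 3 cuts → 4 fragments:
  1–15 → 15 bp
  16–107 → 92 bp
  108–152 → 45 bp
  153–238 → 86 bp
Sorted largest to smallest: 92, 86, 45, 15 bp.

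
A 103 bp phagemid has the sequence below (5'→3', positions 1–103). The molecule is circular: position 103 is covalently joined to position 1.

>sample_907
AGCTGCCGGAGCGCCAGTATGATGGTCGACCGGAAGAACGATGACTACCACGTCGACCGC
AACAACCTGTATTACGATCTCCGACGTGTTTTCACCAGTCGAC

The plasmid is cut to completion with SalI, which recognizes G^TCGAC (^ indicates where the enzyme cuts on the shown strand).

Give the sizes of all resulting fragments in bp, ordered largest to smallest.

SalI sites (GTCGAC) start at positions 25, 52, 98.
SalI cuts after the first base of each site, so after positions 25, 52, 98.
Circular molecule, 3 cuts → 3 fragments:
  26–52 → 27 bp
  53–98 → 46 bp
  99–103 then 1–25 → 5 + 25 = 30 bp
Sorted largest to smallest: 46, 30, 27 bp.

46, 30, 27 bp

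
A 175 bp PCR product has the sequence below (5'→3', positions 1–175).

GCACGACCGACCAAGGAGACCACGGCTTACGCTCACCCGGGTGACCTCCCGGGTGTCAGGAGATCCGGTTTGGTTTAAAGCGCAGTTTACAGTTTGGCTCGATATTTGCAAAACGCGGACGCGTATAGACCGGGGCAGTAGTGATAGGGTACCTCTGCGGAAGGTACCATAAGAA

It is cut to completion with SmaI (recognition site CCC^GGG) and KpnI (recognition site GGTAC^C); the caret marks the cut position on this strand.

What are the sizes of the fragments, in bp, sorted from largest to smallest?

SmaI sites (CCCGGG) start at positions 36, 48.
SmaI cuts after base 3 of each site, so after positions 38, 50.
KpnI sites (GGTACC) start at positions 148, 163.
KpnI cuts after base 5 of each site (before the last base), so after positions 152, 167.
Combined cut positions: 38, 50, 152, 167.
Linear molecule, 4 cuts → 5 fragments:
  1–38 → 38 bp
  39–50 → 12 bp
  51–152 → 102 bp
  153–167 → 15 bp
  168–175 → 8 bp
Sorted largest to smallest: 102, 38, 15, 12, 8 bp.

102, 38, 15, 12, 8 bp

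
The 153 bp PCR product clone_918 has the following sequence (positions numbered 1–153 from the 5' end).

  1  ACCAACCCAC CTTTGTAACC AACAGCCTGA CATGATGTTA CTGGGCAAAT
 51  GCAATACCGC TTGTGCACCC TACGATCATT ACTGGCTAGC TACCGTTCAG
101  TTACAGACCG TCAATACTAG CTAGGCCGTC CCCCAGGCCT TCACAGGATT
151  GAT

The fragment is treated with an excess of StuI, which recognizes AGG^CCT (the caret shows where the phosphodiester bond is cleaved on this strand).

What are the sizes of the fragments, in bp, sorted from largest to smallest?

137, 16 bp

The StuI site (AGGCCT) starts at position 135.
StuI cuts after base 3 of each site, so after position 137.
Linear molecule, 1 cut → 2 fragments:
  1–137 → 137 bp
  138–153 → 16 bp
Sorted largest to smallest: 137, 16 bp.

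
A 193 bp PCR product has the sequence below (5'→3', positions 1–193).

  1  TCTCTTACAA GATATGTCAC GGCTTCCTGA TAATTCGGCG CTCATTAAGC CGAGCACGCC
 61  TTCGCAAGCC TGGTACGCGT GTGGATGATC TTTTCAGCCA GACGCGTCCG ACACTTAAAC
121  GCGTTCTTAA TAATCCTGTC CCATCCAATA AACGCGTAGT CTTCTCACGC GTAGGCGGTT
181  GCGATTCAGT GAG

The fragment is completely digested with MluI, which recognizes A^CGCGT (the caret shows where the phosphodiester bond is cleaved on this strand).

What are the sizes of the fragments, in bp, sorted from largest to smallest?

MluI sites (ACGCGT) start at positions 75, 102, 119, 152, 167.
MluI cuts after the first base of each site, so after positions 75, 102, 119, 152, 167.
Linear molecule, 5 cuts → 6 fragments:
  1–75 → 75 bp
  76–102 → 27 bp
  103–119 → 17 bp
  120–152 → 33 bp
  153–167 → 15 bp
  168–193 → 26 bp
Sorted largest to smallest: 75, 33, 27, 26, 17, 15 bp.

75, 33, 27, 26, 17, 15 bp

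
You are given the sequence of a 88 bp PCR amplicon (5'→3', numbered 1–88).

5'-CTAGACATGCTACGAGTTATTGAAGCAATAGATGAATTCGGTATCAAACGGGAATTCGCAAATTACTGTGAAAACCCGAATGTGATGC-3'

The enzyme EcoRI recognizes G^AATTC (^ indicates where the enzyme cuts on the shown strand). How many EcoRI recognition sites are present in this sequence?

2

GAATTC occurs starting at positions 34, 52.
EcoRI cuts at 2 sites.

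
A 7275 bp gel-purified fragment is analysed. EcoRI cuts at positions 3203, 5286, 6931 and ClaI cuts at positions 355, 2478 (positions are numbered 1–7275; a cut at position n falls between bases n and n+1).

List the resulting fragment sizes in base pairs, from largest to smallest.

Combined cut positions (sorted): 355, 2478, 3203, 5286, 6931.
Linear molecule, 5 cuts → 6 fragments:
  355 − 0 = 355 bp
  2478 − 355 = 2123 bp
  3203 − 2478 = 725 bp
  5286 − 3203 = 2083 bp
  6931 − 5286 = 1645 bp
  7275 − 6931 = 344 bp
Sorted largest to smallest: 2123, 2083, 1645, 725, 355, 344 bp.

2123, 2083, 1645, 725, 355, 344 bp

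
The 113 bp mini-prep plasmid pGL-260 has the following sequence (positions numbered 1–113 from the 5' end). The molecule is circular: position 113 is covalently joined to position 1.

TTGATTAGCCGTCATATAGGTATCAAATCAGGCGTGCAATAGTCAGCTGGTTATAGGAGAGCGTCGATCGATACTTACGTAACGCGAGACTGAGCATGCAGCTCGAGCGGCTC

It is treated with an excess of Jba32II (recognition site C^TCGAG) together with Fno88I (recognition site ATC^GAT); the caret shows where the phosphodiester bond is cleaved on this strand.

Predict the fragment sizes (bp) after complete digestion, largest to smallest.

The Jba32II site (CTCGAG) starts at position 102.
Jba32II cuts after the first base of each site, so after position 102.
The Fno88I site (ATCGAT) starts at position 67.
Fno88I cuts after base 3 of each site, so after position 69.
Combined cut positions: 69, 102.
Circular molecule, 2 cuts → 2 fragments:
  70–102 → 33 bp
  103–113 then 1–69 → 11 + 69 = 80 bp
Sorted largest to smallest: 80, 33 bp.

80, 33 bp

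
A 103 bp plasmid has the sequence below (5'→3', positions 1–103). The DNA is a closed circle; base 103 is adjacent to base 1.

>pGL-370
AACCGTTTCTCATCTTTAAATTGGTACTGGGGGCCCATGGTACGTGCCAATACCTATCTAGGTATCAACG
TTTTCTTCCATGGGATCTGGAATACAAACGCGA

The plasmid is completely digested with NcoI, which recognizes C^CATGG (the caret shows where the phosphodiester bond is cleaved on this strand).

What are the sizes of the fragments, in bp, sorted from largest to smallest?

60, 43 bp

NcoI sites (CCATGG) start at positions 35, 78.
NcoI cuts after the first base of each site, so after positions 35, 78.
Circular molecule, 2 cuts → 2 fragments:
  36–78 → 43 bp
  79–103 then 1–35 → 25 + 35 = 60 bp
Sorted largest to smallest: 60, 43 bp.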